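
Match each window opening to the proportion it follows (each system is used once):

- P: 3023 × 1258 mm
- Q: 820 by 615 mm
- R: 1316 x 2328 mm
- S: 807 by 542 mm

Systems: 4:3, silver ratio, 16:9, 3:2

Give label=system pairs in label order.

P=silver ratio, Q=4:3, R=16:9, S=3:2

P = 3023/1258 ≈ 2.403 → silver ratio (2.414)
Q = 820/615 ≈ 1.333 → 4:3 (1.333)
R = 2328/1316 ≈ 1.769 → 16:9 (1.778)
S = 807/542 ≈ 1.489 → 3:2 (1.500)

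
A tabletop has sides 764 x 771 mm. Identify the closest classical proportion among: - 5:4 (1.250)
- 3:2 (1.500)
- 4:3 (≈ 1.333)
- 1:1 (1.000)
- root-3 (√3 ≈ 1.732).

1:1

Ratio = 771 / 764 ≈ 1.009.
Distances: 5:4 1.250 (Δ 0.241); 3:2 1.500 (Δ 0.491); 4:3 1.333 (Δ 0.324); 1:1 1.000 (Δ 0.009); root-3 1.732 (Δ 0.723).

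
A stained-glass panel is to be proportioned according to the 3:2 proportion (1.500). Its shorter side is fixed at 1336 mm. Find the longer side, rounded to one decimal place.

2004.0 mm

3:2 = 1.50000.
Longer side = 1336 × 1.50000 ≈ 2004.000 → 2004.0 mm.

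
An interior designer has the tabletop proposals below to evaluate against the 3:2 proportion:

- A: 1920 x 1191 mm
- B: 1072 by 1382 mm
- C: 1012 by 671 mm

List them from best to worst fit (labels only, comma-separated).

A: 1920/1191 ≈ 1.612 → |1.612 − 1.500| = 0.112
B: 1382/1072 ≈ 1.289 → |1.289 − 1.500| = 0.211
C: 1012/671 ≈ 1.508 → |1.508 − 1.500| = 0.008

C, A, B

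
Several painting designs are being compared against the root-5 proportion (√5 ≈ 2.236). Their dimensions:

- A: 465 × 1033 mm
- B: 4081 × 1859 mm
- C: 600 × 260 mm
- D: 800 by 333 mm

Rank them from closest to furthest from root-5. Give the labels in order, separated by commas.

A: 1033/465 ≈ 2.222 → |2.222 − 2.236| = 0.014
B: 4081/1859 ≈ 2.195 → |2.195 − 2.236| = 0.041
C: 600/260 ≈ 2.308 → |2.308 − 2.236| = 0.072
D: 800/333 ≈ 2.402 → |2.402 − 2.236| = 0.166

A, B, C, D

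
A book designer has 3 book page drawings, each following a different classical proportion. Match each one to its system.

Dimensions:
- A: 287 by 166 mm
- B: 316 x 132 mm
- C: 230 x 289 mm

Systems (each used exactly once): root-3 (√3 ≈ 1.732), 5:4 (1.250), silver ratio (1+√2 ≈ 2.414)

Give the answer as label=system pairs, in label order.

A=root-3, B=silver ratio, C=5:4

Ratios: A ≈ 1.729; B ≈ 2.394; C ≈ 1.257.
Targets: root-3 ≈ 1.732; 5:4 ≈ 1.250; silver ratio ≈ 2.414.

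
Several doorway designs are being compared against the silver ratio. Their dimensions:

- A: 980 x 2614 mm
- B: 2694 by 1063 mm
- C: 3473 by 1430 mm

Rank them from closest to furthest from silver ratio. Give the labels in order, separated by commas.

A: 2614/980 ≈ 2.667 → |2.667 − 2.414| = 0.253
B: 2694/1063 ≈ 2.534 → |2.534 − 2.414| = 0.120
C: 3473/1430 ≈ 2.429 → |2.429 − 2.414| = 0.015

C, B, A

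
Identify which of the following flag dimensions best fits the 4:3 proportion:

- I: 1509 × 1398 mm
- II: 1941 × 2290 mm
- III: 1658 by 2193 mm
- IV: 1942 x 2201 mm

Target 4:3 ≈ 1.333.
I: 1.079 (Δ0.254)  II: 1.180 (Δ0.153)  III: 1.323 (Δ0.010)  IV: 1.133 (Δ0.200)

III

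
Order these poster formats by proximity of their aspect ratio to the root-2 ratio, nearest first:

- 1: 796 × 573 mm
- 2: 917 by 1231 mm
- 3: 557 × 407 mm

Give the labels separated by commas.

Ratios: 1 = 796 / 573 ≈ 1.389; 2 = 1231 / 917 ≈ 1.342; 3 = 557 / 407 ≈ 1.369.
|Δ from 1.414|: 1 0.025; 2 0.072; 3 0.045.

1, 3, 2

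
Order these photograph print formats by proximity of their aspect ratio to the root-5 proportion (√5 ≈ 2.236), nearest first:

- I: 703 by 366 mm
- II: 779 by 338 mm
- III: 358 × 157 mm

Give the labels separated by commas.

Ratios: I = 703 / 366 ≈ 1.921; II = 779 / 338 ≈ 2.305; III = 358 / 157 ≈ 2.280.
|Δ from 2.236|: I 0.315; II 0.069; III 0.044.

III, II, I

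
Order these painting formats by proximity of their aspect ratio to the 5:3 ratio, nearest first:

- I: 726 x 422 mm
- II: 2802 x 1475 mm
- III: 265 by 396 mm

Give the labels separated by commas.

I: 726/422 ≈ 1.720 → |1.720 − 1.667| = 0.053
II: 2802/1475 ≈ 1.900 → |1.900 − 1.667| = 0.233
III: 396/265 ≈ 1.494 → |1.494 − 1.667| = 0.173

I, III, II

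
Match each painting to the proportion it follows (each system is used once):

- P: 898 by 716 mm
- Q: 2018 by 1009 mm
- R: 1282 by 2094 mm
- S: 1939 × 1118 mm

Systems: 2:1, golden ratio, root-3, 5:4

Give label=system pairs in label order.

P = 898/716 ≈ 1.254 → 5:4 (1.250)
Q = 2018/1009 ≈ 2.000 → 2:1 (2.000)
R = 2094/1282 ≈ 1.633 → golden ratio (1.618)
S = 1939/1118 ≈ 1.734 → root-3 (1.732)

P=5:4, Q=2:1, R=golden ratio, S=root-3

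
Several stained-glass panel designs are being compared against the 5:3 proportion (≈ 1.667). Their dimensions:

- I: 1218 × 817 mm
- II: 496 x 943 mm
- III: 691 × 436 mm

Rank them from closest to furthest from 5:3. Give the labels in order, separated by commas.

III, I, II

Ratios: I = 1218 / 817 ≈ 1.491; II = 943 / 496 ≈ 1.901; III = 691 / 436 ≈ 1.585.
|Δ from 1.667|: I 0.176; II 0.234; III 0.082.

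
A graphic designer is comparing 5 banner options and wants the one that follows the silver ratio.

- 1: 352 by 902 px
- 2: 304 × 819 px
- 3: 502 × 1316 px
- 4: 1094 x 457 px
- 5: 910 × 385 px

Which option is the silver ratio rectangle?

4

Target silver ratio ≈ 2.414.
1: 2.562 (Δ0.148)  2: 2.694 (Δ0.280)  3: 2.622 (Δ0.208)  4: 2.394 (Δ0.020)  5: 2.364 (Δ0.050)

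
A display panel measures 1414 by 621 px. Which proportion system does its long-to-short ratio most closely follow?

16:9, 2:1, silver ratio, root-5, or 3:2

root-5

Ratio = 1414 / 621 ≈ 2.277.
Distances: 16:9 1.778 (Δ 0.499); 2:1 2.000 (Δ 0.277); silver ratio 2.414 (Δ 0.137); root-5 2.236 (Δ 0.041); 3:2 1.500 (Δ 0.777).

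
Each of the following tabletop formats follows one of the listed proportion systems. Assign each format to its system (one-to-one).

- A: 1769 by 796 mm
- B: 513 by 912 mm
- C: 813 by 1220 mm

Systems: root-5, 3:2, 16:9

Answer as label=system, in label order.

A = 1769/796 ≈ 2.222 → root-5 (2.236)
B = 912/513 ≈ 1.778 → 16:9 (1.778)
C = 1220/813 ≈ 1.501 → 3:2 (1.500)

A=root-5, B=16:9, C=3:2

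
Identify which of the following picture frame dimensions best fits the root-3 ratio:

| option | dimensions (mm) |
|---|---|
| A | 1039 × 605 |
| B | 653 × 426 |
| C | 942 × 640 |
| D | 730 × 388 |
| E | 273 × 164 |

A

Target root-3 ≈ 1.732.
A: 1.717 (Δ0.015)  B: 1.533 (Δ0.199)  C: 1.472 (Δ0.260)  D: 1.881 (Δ0.149)  E: 1.665 (Δ0.067)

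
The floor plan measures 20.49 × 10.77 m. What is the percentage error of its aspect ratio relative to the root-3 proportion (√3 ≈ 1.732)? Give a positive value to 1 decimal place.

Ratio = 20.49 / 10.77 ≈ 1.9025.
Ideal root-3 ≈ 1.7321. |1.9025 − 1.7321| / 1.7321 ≈ 9.84% → 9.8%.

9.8%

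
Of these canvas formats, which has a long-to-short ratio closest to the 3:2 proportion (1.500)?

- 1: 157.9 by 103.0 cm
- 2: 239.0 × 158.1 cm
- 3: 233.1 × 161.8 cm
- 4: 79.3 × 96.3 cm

Target 3:2 ≈ 1.500.
1: 1.533 (Δ0.033)  2: 1.512 (Δ0.012)  3: 1.441 (Δ0.059)  4: 1.214 (Δ0.286)

2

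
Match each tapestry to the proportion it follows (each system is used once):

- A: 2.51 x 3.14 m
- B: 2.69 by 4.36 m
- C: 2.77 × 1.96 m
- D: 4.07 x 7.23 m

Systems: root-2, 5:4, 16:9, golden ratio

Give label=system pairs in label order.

A=5:4, B=golden ratio, C=root-2, D=16:9

A = 3.14/2.51 ≈ 1.251 → 5:4 (1.250)
B = 4.36/2.69 ≈ 1.621 → golden ratio (1.618)
C = 2.77/1.96 ≈ 1.413 → root-2 (1.414)
D = 7.23/4.07 ≈ 1.776 → 16:9 (1.778)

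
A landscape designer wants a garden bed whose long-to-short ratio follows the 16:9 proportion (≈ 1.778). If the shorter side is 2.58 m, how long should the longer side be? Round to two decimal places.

16:9 ≈ 1.77778.
Longer side = 2.58 × 1.77778 ≈ 4.5867 → 4.59 m.

4.59 m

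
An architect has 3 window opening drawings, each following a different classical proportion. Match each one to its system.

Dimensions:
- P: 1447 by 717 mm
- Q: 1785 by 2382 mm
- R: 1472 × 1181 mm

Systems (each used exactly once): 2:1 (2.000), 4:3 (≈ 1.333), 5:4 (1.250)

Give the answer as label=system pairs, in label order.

Ratios: P ≈ 2.018; Q ≈ 1.334; R ≈ 1.246.
Targets: 2:1 ≈ 2.000; 4:3 ≈ 1.333; 5:4 ≈ 1.250.

P=2:1, Q=4:3, R=5:4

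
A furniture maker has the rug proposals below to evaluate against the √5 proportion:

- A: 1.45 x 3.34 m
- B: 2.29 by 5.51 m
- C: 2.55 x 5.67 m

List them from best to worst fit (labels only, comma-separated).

C, A, B

Ratios: A = 3.34 / 1.45 ≈ 2.303; B = 5.51 / 2.29 ≈ 2.406; C = 5.67 / 2.55 ≈ 2.224.
|Δ from 2.236|: A 0.067; B 0.170; C 0.012.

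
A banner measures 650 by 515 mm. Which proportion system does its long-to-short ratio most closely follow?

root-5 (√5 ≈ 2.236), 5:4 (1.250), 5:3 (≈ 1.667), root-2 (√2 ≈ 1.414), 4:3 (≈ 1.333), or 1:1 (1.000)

Ratio = 650 / 515 ≈ 1.262.
Distances: root-5 2.236 (Δ 0.974); 5:4 1.250 (Δ 0.012); 5:3 1.667 (Δ 0.405); root-2 1.414 (Δ 0.152); 4:3 1.333 (Δ 0.071); 1:1 1.000 (Δ 0.262).

5:4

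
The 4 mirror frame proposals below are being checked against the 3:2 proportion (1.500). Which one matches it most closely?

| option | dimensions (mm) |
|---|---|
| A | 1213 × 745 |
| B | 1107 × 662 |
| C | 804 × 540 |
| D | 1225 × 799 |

Target 3:2 ≈ 1.500.
A: 1.628 (Δ0.128)  B: 1.672 (Δ0.172)  C: 1.489 (Δ0.011)  D: 1.533 (Δ0.033)

C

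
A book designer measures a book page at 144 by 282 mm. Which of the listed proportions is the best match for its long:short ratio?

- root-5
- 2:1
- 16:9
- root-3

Ratio = 282 / 144 ≈ 1.958.
Distances: root-5 2.236 (Δ 0.278); 2:1 2.000 (Δ 0.042); 16:9 1.778 (Δ 0.180); root-3 1.732 (Δ 0.226).

2:1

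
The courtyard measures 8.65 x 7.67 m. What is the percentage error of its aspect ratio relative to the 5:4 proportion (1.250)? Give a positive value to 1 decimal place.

Ratio = 8.65 / 7.67 ≈ 1.1278.
Ideal 5:4 = 1.2500. |1.1278 − 1.2500| / 1.2500 ≈ 9.78% → 9.8%.

9.8%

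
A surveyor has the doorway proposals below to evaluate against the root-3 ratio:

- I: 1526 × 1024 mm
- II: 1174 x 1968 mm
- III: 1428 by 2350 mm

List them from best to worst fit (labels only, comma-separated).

Ratios: I = 1526 / 1024 ≈ 1.490; II = 1968 / 1174 ≈ 1.676; III = 2350 / 1428 ≈ 1.646.
|Δ from 1.732|: I 0.242; II 0.056; III 0.086.

II, III, I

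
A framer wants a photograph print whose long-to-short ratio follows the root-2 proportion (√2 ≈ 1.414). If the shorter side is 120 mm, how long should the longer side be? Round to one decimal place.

root-2 ≈ 1.41421.
Longer side = 120 × 1.41421 ≈ 169.705 → 169.7 mm.

169.7 mm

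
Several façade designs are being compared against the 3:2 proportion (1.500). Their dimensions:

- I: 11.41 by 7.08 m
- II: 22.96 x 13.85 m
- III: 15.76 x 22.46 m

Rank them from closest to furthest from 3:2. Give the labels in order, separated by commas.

I: 11.41/7.08 ≈ 1.612 → |1.612 − 1.500| = 0.112
II: 22.96/13.85 ≈ 1.658 → |1.658 − 1.500| = 0.158
III: 22.46/15.76 ≈ 1.425 → |1.425 − 1.500| = 0.075

III, I, II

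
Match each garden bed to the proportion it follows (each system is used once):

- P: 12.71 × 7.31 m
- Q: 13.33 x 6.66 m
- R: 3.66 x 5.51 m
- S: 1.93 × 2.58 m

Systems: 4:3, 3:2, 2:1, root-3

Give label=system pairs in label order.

P=root-3, Q=2:1, R=3:2, S=4:3

Ratios: P ≈ 1.739; Q ≈ 2.002; R ≈ 1.505; S ≈ 1.337.
Targets: 4:3 ≈ 1.333; 3:2 ≈ 1.500; 2:1 ≈ 2.000; root-3 ≈ 1.732.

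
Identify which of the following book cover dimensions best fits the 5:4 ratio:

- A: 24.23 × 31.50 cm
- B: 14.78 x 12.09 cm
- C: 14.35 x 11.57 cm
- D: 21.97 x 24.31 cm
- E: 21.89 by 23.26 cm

Ratios (long/short): A ≈ 1.300; B ≈ 1.222; C ≈ 1.240; D ≈ 1.107; E ≈ 1.063.
5:4 ≈ 1.250; option C is nearest (Δ 0.010).

C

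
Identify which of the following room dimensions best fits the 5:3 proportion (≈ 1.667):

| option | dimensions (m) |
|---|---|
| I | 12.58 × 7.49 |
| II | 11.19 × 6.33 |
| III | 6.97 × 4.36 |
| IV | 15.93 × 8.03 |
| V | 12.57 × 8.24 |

I

Ratios (long/short): I ≈ 1.680; II ≈ 1.768; III ≈ 1.599; IV ≈ 1.984; V ≈ 1.525.
5:3 ≈ 1.667; option I is nearest (Δ 0.013).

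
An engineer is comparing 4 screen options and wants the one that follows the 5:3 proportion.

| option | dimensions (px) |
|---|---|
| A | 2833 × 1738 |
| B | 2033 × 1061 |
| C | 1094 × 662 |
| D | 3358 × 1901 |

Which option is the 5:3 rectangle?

Target 5:3 ≈ 1.667.
A: 1.630 (Δ0.037)  B: 1.916 (Δ0.249)  C: 1.653 (Δ0.014)  D: 1.766 (Δ0.099)

C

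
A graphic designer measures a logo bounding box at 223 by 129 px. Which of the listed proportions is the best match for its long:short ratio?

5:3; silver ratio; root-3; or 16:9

223/129 ≈ 1.729. Nearest candidates are root-3 (1.732, off by 0.003) and 16:9 (1.778, off by 0.049).

root-3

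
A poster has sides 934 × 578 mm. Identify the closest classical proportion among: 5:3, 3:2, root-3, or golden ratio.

golden ratio

934/578 ≈ 1.616. Nearest candidates are golden ratio (1.618, off by 0.002) and 5:3 (1.667, off by 0.051).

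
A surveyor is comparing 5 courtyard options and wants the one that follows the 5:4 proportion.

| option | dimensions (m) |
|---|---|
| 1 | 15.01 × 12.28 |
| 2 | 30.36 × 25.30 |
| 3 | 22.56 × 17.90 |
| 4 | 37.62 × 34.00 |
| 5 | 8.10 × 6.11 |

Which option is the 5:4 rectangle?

Target 5:4 ≈ 1.250.
1: 1.222 (Δ0.028)  2: 1.200 (Δ0.050)  3: 1.260 (Δ0.010)  4: 1.106 (Δ0.144)  5: 1.326 (Δ0.076)

3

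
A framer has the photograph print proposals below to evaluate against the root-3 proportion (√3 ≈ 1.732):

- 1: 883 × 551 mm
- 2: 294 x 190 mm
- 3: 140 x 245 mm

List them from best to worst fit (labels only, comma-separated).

3, 1, 2

Ratios: 1 = 883 / 551 ≈ 1.603; 2 = 294 / 190 ≈ 1.547; 3 = 245 / 140 ≈ 1.750.
|Δ from 1.732|: 1 0.129; 2 0.185; 3 0.018.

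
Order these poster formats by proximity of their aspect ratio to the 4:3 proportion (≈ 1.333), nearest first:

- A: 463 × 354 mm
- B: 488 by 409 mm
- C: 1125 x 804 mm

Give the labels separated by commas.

A: 463/354 ≈ 1.308 → |1.308 − 1.333| = 0.025
B: 488/409 ≈ 1.193 → |1.193 − 1.333| = 0.140
C: 1125/804 ≈ 1.399 → |1.399 − 1.333| = 0.066

A, C, B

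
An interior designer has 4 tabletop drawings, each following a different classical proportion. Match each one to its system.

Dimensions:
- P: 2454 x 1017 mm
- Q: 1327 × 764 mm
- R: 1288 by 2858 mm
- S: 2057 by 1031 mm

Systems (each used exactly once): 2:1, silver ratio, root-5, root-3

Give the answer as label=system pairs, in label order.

P=silver ratio, Q=root-3, R=root-5, S=2:1

Ratios: P ≈ 2.413; Q ≈ 1.737; R ≈ 2.219; S ≈ 1.995.
Targets: 2:1 ≈ 2.000; silver ratio ≈ 2.414; root-5 ≈ 2.236; root-3 ≈ 1.732.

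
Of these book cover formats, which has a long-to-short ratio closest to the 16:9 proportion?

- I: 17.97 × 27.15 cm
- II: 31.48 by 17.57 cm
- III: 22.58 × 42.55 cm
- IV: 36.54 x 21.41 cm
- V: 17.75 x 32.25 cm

Ratios (long/short): I ≈ 1.511; II ≈ 1.792; III ≈ 1.884; IV ≈ 1.707; V ≈ 1.817.
16:9 ≈ 1.778; option II is nearest (Δ 0.014).

II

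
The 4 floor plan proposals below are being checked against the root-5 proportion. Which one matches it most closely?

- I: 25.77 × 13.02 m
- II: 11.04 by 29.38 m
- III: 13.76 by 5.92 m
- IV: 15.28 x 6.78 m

IV

Target root-5 ≈ 2.236.
I: 1.979 (Δ0.257)  II: 2.661 (Δ0.425)  III: 2.324 (Δ0.088)  IV: 2.254 (Δ0.018)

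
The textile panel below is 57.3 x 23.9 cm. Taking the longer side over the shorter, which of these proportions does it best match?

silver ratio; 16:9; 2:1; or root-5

Ratio = 57.3 / 23.9 ≈ 2.397.
Distances: silver ratio 2.414 (Δ 0.017); 16:9 1.778 (Δ 0.619); 2:1 2.000 (Δ 0.397); root-5 2.236 (Δ 0.161).

silver ratio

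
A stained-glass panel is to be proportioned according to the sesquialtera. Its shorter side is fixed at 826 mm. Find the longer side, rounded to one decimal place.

1239.0 mm

3:2 = 1.50000.
Longer side = 826 × 1.50000 ≈ 1239.000 → 1239.0 mm.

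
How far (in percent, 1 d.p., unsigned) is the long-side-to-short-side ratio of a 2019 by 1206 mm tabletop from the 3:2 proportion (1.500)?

Ratio = 2019 / 1206 ≈ 1.6741.
Ideal 3:2 = 1.5000. |1.6741 − 1.5000| / 1.5000 ≈ 11.61% → 11.6%.

11.6%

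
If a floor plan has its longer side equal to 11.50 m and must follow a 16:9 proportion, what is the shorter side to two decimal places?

6.47 m

16:9 ≈ 1.77778.
Shorter side = 11.50 ÷ 1.77778 ≈ 6.4687 → 6.47 m.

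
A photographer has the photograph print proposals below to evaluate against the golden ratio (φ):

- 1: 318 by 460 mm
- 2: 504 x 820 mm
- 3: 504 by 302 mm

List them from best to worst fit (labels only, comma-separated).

1: 460/318 ≈ 1.447 → |1.447 − 1.618| = 0.171
2: 820/504 ≈ 1.627 → |1.627 − 1.618| = 0.009
3: 504/302 ≈ 1.669 → |1.669 − 1.618| = 0.051

2, 3, 1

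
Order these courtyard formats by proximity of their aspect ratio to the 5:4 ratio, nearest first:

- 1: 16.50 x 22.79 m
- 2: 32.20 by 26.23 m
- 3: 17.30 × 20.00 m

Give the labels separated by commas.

2, 3, 1

1: 22.79/16.50 ≈ 1.381 → |1.381 − 1.250| = 0.131
2: 32.20/26.23 ≈ 1.228 → |1.228 − 1.250| = 0.022
3: 20.00/17.30 ≈ 1.156 → |1.156 − 1.250| = 0.094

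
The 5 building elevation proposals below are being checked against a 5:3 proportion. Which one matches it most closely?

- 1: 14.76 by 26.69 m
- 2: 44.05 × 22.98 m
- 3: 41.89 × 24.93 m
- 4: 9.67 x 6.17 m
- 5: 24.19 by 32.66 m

Ratios (long/short): 1 ≈ 1.808; 2 ≈ 1.917; 3 ≈ 1.680; 4 ≈ 1.567; 5 ≈ 1.350.
5:3 ≈ 1.667; option 3 is nearest (Δ 0.013).

3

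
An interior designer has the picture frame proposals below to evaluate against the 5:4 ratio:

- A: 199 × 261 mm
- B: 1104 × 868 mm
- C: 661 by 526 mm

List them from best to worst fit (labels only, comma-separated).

Ratios: A = 261 / 199 ≈ 1.312; B = 1104 / 868 ≈ 1.272; C = 661 / 526 ≈ 1.257.
|Δ from 1.250|: A 0.062; B 0.022; C 0.007.

C, B, A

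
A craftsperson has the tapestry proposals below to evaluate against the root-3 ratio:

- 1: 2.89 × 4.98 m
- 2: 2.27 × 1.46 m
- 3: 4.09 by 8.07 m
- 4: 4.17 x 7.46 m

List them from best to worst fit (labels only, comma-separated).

1, 4, 2, 3

Ratios: 1 = 4.98 / 2.89 ≈ 1.723; 2 = 2.27 / 1.46 ≈ 1.555; 3 = 8.07 / 4.09 ≈ 1.973; 4 = 7.46 / 4.17 ≈ 1.789.
|Δ from 1.732|: 1 0.009; 2 0.177; 3 0.241; 4 0.057.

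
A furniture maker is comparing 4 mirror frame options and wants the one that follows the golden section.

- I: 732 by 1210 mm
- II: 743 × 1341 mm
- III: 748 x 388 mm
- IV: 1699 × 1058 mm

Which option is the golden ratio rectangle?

IV

Ratios (long/short): I ≈ 1.653; II ≈ 1.805; III ≈ 1.928; IV ≈ 1.606.
golden ratio ≈ 1.618; option IV is nearest (Δ 0.012).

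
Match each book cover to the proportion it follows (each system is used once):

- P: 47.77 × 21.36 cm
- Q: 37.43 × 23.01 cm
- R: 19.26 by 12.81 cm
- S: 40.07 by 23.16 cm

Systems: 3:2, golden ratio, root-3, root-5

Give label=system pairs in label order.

P=root-5, Q=golden ratio, R=3:2, S=root-3

P = 47.77/21.36 ≈ 2.236 → root-5 (2.236)
Q = 37.43/23.01 ≈ 1.627 → golden ratio (1.618)
R = 19.26/12.81 ≈ 1.504 → 3:2 (1.500)
S = 40.07/23.16 ≈ 1.730 → root-3 (1.732)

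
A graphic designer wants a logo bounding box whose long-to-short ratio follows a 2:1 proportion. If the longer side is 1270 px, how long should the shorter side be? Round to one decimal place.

2:1 = 2.00000.
Shorter side = 1270 ÷ 2.00000 ≈ 635.000 → 635.0 px.

635.0 px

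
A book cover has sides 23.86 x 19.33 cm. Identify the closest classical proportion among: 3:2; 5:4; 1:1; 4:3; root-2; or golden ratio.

5:4

23.86/19.33 ≈ 1.234. Nearest candidates are 5:4 (1.250, off by 0.016) and 4:3 (1.333, off by 0.099).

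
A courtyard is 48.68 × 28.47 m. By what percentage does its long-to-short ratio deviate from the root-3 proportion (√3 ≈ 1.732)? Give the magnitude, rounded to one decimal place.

1.3%

Ratio = 48.68 / 28.47 ≈ 1.7099.
Ideal root-3 ≈ 1.7321. |1.7099 − 1.7321| / 1.7321 ≈ 1.28% → 1.3%.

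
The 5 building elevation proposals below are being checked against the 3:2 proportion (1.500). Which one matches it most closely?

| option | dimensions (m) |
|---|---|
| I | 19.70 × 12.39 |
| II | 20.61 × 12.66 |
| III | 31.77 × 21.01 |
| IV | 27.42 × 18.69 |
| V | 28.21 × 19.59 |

Target 3:2 ≈ 1.500.
I: 1.590 (Δ0.090)  II: 1.628 (Δ0.128)  III: 1.512 (Δ0.012)  IV: 1.467 (Δ0.033)  V: 1.440 (Δ0.060)

III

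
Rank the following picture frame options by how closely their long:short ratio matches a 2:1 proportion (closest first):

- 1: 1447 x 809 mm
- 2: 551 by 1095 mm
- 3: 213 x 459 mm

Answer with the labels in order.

2, 3, 1

Ratios: 1 = 1447 / 809 ≈ 1.789; 2 = 1095 / 551 ≈ 1.987; 3 = 459 / 213 ≈ 2.155.
|Δ from 2.000|: 1 0.211; 2 0.013; 3 0.155.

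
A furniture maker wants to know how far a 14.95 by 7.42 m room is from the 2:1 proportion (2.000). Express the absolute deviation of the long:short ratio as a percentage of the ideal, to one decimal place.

Ratio = 14.95 / 7.42 ≈ 2.0148.
Ideal 2:1 = 2.0000. |2.0148 − 2.0000| / 2.0000 ≈ 0.74% → 0.7%.

0.7%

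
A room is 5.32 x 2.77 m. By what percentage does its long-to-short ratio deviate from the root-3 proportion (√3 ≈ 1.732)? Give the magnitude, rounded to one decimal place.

Ratio = 5.32 / 2.77 ≈ 1.9206.
Ideal root-3 ≈ 1.7321. |1.9206 − 1.7321| / 1.7321 ≈ 10.88% → 10.9%.

10.9%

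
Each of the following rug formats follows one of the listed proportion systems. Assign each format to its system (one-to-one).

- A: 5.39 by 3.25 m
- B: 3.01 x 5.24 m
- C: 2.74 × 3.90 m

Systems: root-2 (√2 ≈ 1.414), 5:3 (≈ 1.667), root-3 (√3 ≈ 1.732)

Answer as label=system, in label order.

A=5:3, B=root-3, C=root-2

A = 5.39/3.25 ≈ 1.658 → 5:3 (1.667)
B = 5.24/3.01 ≈ 1.741 → root-3 (1.732)
C = 3.90/2.74 ≈ 1.423 → root-2 (1.414)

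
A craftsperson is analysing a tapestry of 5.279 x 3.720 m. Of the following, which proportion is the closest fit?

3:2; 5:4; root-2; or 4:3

5.279/3.720 ≈ 1.419. Nearest candidates are root-2 (1.414, off by 0.005) and 3:2 (1.500, off by 0.081).

root-2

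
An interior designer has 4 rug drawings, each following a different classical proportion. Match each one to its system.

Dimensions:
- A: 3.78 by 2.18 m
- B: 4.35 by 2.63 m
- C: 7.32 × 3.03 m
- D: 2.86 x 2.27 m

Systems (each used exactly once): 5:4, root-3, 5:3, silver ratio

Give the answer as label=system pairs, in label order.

A=root-3, B=5:3, C=silver ratio, D=5:4

A = 3.78/2.18 ≈ 1.734 → root-3 (1.732)
B = 4.35/2.63 ≈ 1.654 → 5:3 (1.667)
C = 7.32/3.03 ≈ 2.416 → silver ratio (2.414)
D = 2.86/2.27 ≈ 1.260 → 5:4 (1.250)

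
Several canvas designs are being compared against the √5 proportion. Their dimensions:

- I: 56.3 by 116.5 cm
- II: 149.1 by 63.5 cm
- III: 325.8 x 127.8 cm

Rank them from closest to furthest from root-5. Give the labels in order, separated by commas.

I: 116.5/56.3 ≈ 2.069 → |2.069 − 2.236| = 0.167
II: 149.1/63.5 ≈ 2.348 → |2.348 − 2.236| = 0.112
III: 325.8/127.8 ≈ 2.549 → |2.549 − 2.236| = 0.313

II, I, III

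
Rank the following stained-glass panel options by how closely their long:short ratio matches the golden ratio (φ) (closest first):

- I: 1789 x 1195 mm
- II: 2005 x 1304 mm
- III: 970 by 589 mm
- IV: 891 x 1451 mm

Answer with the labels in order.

Ratios: I = 1789 / 1195 ≈ 1.497; II = 2005 / 1304 ≈ 1.538; III = 970 / 589 ≈ 1.647; IV = 1451 / 891 ≈ 1.629.
|Δ from 1.618|: I 0.121; II 0.080; III 0.029; IV 0.011.

IV, III, II, I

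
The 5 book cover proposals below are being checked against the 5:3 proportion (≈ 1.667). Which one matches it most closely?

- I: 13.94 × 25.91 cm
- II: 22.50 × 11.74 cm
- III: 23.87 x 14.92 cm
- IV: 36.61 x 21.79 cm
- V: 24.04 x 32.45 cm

IV

Ratios (long/short): I ≈ 1.859; II ≈ 1.917; III ≈ 1.600; IV ≈ 1.680; V ≈ 1.350.
5:3 ≈ 1.667; option IV is nearest (Δ 0.013).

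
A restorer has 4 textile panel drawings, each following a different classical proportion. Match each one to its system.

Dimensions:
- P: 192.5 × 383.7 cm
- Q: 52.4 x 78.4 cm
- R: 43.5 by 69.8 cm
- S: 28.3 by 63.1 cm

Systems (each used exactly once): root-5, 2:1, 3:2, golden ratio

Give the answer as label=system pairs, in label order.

Ratios: P ≈ 1.993; Q ≈ 1.496; R ≈ 1.605; S ≈ 2.230.
Targets: root-5 ≈ 2.236; 2:1 ≈ 2.000; 3:2 ≈ 1.500; golden ratio ≈ 1.618.

P=2:1, Q=3:2, R=golden ratio, S=root-5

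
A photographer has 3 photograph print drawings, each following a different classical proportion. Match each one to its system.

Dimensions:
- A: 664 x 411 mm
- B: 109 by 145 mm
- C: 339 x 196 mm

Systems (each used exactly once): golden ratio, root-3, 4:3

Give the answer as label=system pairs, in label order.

A=golden ratio, B=4:3, C=root-3

A = 664/411 ≈ 1.616 → golden ratio (1.618)
B = 145/109 ≈ 1.330 → 4:3 (1.333)
C = 339/196 ≈ 1.730 → root-3 (1.732)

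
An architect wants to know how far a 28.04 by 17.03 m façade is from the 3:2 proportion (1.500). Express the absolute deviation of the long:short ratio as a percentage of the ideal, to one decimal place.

Ratio = 28.04 / 17.03 ≈ 1.6465.
Ideal 3:2 = 1.5000. |1.6465 − 1.5000| / 1.5000 ≈ 9.77% → 9.8%.

9.8%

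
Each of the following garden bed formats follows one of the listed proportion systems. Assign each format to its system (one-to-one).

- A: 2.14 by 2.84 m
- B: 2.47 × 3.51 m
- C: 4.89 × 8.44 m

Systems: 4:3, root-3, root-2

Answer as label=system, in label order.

Ratios: A ≈ 1.327; B ≈ 1.421; C ≈ 1.726.
Targets: 4:3 ≈ 1.333; root-3 ≈ 1.732; root-2 ≈ 1.414.

A=4:3, B=root-2, C=root-3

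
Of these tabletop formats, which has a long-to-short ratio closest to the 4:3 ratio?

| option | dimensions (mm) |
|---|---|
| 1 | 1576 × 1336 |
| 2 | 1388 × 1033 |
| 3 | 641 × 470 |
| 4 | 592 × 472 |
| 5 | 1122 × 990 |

2

Ratios (long/short): 1 ≈ 1.180; 2 ≈ 1.344; 3 ≈ 1.364; 4 ≈ 1.254; 5 ≈ 1.133.
4:3 ≈ 1.333; option 2 is nearest (Δ 0.011).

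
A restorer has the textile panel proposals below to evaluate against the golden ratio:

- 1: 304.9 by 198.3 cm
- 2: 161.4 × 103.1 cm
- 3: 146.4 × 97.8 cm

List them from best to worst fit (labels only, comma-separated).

2, 1, 3

1: 304.9/198.3 ≈ 1.538 → |1.538 − 1.618| = 0.080
2: 161.4/103.1 ≈ 1.565 → |1.565 − 1.618| = 0.053
3: 146.4/97.8 ≈ 1.497 → |1.497 − 1.618| = 0.121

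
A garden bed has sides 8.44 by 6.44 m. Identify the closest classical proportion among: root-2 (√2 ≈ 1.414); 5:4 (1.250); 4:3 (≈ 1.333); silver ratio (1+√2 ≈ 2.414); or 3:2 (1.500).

Ratio = 8.44 / 6.44 ≈ 1.311.
Distances: root-2 1.414 (Δ 0.103); 5:4 1.250 (Δ 0.061); 4:3 1.333 (Δ 0.022); silver ratio 2.414 (Δ 1.103); 3:2 1.500 (Δ 0.189).

4:3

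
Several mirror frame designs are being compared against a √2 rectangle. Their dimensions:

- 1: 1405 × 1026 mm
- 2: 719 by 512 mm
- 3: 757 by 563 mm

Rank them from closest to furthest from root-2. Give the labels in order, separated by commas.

Ratios: 1 = 1405 / 1026 ≈ 1.369; 2 = 719 / 512 ≈ 1.404; 3 = 757 / 563 ≈ 1.345.
|Δ from 1.414|: 1 0.045; 2 0.010; 3 0.069.

2, 1, 3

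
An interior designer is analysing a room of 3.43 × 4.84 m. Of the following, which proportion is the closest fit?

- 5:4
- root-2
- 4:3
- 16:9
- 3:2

4.84/3.43 ≈ 1.411. Nearest candidates are root-2 (1.414, off by 0.003) and 4:3 (1.333, off by 0.078).

root-2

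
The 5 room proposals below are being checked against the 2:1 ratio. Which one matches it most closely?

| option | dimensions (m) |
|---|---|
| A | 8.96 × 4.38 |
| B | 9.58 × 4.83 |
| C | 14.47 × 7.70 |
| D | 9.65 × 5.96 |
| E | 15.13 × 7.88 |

B

Target 2:1 ≈ 2.000.
A: 2.046 (Δ0.046)  B: 1.983 (Δ0.017)  C: 1.879 (Δ0.121)  D: 1.619 (Δ0.381)  E: 1.920 (Δ0.080)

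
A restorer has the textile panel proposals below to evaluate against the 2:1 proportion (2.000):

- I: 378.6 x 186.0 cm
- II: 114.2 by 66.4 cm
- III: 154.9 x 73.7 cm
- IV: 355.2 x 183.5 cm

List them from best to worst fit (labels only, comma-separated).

I, IV, III, II

I: 378.6/186.0 ≈ 2.035 → |2.035 − 2.000| = 0.035
II: 114.2/66.4 ≈ 1.720 → |1.720 − 2.000| = 0.280
III: 154.9/73.7 ≈ 2.102 → |2.102 − 2.000| = 0.102
IV: 355.2/183.5 ≈ 1.936 → |1.936 − 2.000| = 0.064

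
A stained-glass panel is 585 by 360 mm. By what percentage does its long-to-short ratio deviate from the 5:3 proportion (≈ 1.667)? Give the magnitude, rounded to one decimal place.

Ratio = 585 / 360 ≈ 1.6250.
Ideal 5:3 ≈ 1.6667. |1.6250 − 1.6667| / 1.6667 ≈ 2.50% → 2.5%.

2.5%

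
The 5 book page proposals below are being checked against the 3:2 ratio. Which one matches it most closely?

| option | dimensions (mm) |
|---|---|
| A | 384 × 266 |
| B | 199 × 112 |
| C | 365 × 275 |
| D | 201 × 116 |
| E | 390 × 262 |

Ratios (long/short): A ≈ 1.444; B ≈ 1.777; C ≈ 1.327; D ≈ 1.733; E ≈ 1.489.
3:2 ≈ 1.500; option E is nearest (Δ 0.011).

E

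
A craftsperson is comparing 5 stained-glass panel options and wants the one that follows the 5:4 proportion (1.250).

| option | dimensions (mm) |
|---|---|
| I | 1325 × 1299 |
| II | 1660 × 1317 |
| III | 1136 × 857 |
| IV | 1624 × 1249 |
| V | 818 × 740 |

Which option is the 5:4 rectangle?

Ratios (long/short): I ≈ 1.020; II ≈ 1.260; III ≈ 1.326; IV ≈ 1.300; V ≈ 1.105.
5:4 ≈ 1.250; option II is nearest (Δ 0.010).

II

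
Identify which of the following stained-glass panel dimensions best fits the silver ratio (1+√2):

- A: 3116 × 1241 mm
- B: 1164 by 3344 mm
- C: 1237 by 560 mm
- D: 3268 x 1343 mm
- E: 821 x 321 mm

Ratios (long/short): A ≈ 2.511; B ≈ 2.873; C ≈ 2.209; D ≈ 2.433; E ≈ 2.558.
silver ratio ≈ 2.414; option D is nearest (Δ 0.019).

D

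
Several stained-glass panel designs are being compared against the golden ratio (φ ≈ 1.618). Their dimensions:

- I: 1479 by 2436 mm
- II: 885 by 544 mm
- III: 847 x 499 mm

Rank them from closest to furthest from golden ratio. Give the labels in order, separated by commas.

I: 2436/1479 ≈ 1.647 → |1.647 − 1.618| = 0.029
II: 885/544 ≈ 1.627 → |1.627 − 1.618| = 0.009
III: 847/499 ≈ 1.697 → |1.697 − 1.618| = 0.079

II, I, III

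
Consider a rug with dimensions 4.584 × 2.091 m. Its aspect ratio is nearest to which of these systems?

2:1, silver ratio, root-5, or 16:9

Ratio = 4.584 / 2.091 ≈ 2.192.
Distances: 2:1 2.000 (Δ 0.192); silver ratio 2.414 (Δ 0.222); root-5 2.236 (Δ 0.044); 16:9 1.778 (Δ 0.414).

root-5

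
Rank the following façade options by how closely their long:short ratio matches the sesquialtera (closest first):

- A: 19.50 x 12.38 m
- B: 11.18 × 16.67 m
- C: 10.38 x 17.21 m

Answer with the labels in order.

B, A, C

A: 19.50/12.38 ≈ 1.575 → |1.575 − 1.500| = 0.075
B: 16.67/11.18 ≈ 1.491 → |1.491 − 1.500| = 0.009
C: 17.21/10.38 ≈ 1.658 → |1.658 − 1.500| = 0.158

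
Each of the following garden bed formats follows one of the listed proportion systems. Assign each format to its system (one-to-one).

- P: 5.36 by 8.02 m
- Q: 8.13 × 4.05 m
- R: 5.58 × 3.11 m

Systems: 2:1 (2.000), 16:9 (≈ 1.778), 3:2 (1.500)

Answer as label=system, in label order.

P=3:2, Q=2:1, R=16:9

P = 8.02/5.36 ≈ 1.496 → 3:2 (1.500)
Q = 8.13/4.05 ≈ 2.007 → 2:1 (2.000)
R = 5.58/3.11 ≈ 1.794 → 16:9 (1.778)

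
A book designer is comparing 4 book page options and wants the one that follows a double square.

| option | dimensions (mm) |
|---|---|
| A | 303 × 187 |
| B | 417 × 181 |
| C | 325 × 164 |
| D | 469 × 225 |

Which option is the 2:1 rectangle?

C

Ratios (long/short): A ≈ 1.620; B ≈ 2.304; C ≈ 1.982; D ≈ 2.084.
2:1 ≈ 2.000; option C is nearest (Δ 0.018).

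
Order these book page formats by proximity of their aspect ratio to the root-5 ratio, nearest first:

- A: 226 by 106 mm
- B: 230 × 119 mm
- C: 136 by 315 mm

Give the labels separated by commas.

A: 226/106 ≈ 2.132 → |2.132 − 2.236| = 0.104
B: 230/119 ≈ 1.933 → |1.933 − 2.236| = 0.303
C: 315/136 ≈ 2.316 → |2.316 − 2.236| = 0.080

C, A, B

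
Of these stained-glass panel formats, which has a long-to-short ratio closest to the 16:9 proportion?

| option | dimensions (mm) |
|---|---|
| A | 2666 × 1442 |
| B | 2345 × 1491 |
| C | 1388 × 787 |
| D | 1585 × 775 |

C

Target 16:9 ≈ 1.778.
A: 1.849 (Δ0.071)  B: 1.573 (Δ0.205)  C: 1.764 (Δ0.014)  D: 2.045 (Δ0.267)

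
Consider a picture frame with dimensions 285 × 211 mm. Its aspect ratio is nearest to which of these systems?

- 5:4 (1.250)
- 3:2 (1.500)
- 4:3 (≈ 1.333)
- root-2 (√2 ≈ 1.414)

4:3

Ratio = 285 / 211 ≈ 1.351.
Distances: 5:4 1.250 (Δ 0.101); 3:2 1.500 (Δ 0.149); 4:3 1.333 (Δ 0.018); root-2 1.414 (Δ 0.063).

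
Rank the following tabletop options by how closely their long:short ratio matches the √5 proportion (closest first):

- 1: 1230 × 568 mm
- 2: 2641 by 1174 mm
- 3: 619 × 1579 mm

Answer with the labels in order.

Ratios: 1 = 1230 / 568 ≈ 2.165; 2 = 2641 / 1174 ≈ 2.250; 3 = 1579 / 619 ≈ 2.551.
|Δ from 2.236|: 1 0.071; 2 0.014; 3 0.315.

2, 1, 3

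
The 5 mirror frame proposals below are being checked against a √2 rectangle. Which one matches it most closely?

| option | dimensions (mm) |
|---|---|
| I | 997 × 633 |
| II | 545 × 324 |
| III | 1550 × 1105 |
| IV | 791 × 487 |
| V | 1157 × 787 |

Ratios (long/short): I ≈ 1.575; II ≈ 1.682; III ≈ 1.403; IV ≈ 1.624; V ≈ 1.470.
root-2 ≈ 1.414; option III is nearest (Δ 0.011).

III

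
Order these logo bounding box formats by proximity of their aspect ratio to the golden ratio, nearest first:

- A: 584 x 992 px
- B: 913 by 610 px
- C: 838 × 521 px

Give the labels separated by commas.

C, A, B

Ratios: A = 992 / 584 ≈ 1.699; B = 913 / 610 ≈ 1.497; C = 838 / 521 ≈ 1.608.
|Δ from 1.618|: A 0.081; B 0.121; C 0.010.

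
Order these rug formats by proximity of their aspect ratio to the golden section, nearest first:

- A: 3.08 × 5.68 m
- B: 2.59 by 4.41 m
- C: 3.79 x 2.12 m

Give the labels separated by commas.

Ratios: A = 5.68 / 3.08 ≈ 1.844; B = 4.41 / 2.59 ≈ 1.703; C = 3.79 / 2.12 ≈ 1.788.
|Δ from 1.618|: A 0.226; B 0.085; C 0.170.

B, C, A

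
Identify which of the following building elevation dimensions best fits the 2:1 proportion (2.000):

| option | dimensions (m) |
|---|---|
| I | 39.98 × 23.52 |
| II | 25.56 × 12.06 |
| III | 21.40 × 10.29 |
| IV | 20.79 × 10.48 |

Ratios (long/short): I ≈ 1.700; II ≈ 2.119; III ≈ 2.080; IV ≈ 1.984.
2:1 ≈ 2.000; option IV is nearest (Δ 0.016).

IV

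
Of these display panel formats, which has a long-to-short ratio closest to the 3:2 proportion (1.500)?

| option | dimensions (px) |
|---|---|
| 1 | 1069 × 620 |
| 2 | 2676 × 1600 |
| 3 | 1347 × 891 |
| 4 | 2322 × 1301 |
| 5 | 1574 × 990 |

Target 3:2 ≈ 1.500.
1: 1.724 (Δ0.224)  2: 1.673 (Δ0.173)  3: 1.512 (Δ0.012)  4: 1.785 (Δ0.285)  5: 1.590 (Δ0.090)

3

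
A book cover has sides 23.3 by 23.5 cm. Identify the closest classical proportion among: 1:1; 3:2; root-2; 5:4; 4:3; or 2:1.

1:1

23.5/23.3 ≈ 1.009. Nearest candidates are 1:1 (1.000, off by 0.009) and 5:4 (1.250, off by 0.241).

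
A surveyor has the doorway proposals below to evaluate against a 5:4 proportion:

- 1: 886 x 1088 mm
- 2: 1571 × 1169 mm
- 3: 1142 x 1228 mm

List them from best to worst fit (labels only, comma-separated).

1, 2, 3

1: 1088/886 ≈ 1.228 → |1.228 − 1.250| = 0.022
2: 1571/1169 ≈ 1.344 → |1.344 − 1.250| = 0.094
3: 1228/1142 ≈ 1.075 → |1.075 − 1.250| = 0.175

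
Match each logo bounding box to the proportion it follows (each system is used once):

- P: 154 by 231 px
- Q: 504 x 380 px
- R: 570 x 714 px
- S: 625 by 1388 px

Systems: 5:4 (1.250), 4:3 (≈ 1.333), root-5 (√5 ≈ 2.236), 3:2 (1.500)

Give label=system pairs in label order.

P = 231/154 ≈ 1.500 → 3:2 (1.500)
Q = 504/380 ≈ 1.326 → 4:3 (1.333)
R = 714/570 ≈ 1.253 → 5:4 (1.250)
S = 1388/625 ≈ 2.221 → root-5 (2.236)

P=3:2, Q=4:3, R=5:4, S=root-5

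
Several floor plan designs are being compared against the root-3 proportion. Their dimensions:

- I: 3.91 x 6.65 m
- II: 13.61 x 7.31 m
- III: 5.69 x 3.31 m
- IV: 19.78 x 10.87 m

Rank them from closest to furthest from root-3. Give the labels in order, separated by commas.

Ratios: I = 6.65 / 3.91 ≈ 1.701; II = 13.61 / 7.31 ≈ 1.862; III = 5.69 / 3.31 ≈ 1.719; IV = 19.78 / 10.87 ≈ 1.820.
|Δ from 1.732|: I 0.031; II 0.130; III 0.013; IV 0.088.

III, I, IV, II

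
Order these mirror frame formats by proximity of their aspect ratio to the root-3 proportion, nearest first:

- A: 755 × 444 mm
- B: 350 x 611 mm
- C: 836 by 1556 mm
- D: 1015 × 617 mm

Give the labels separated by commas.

A: 755/444 ≈ 1.700 → |1.700 − 1.732| = 0.032
B: 611/350 ≈ 1.746 → |1.746 − 1.732| = 0.014
C: 1556/836 ≈ 1.861 → |1.861 − 1.732| = 0.129
D: 1015/617 ≈ 1.645 → |1.645 − 1.732| = 0.087

B, A, D, C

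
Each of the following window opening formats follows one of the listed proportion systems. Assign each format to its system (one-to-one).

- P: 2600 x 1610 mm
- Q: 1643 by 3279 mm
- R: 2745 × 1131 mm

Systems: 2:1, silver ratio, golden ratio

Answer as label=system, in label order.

Ratios: P ≈ 1.615; Q ≈ 1.996; R ≈ 2.427.
Targets: 2:1 ≈ 2.000; silver ratio ≈ 2.414; golden ratio ≈ 1.618.

P=golden ratio, Q=2:1, R=silver ratio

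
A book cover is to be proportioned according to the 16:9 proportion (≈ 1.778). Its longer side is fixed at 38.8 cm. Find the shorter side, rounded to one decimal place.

16:9 ≈ 1.77778.
Shorter side = 38.8 ÷ 1.77778 ≈ 21.825 → 21.8 cm.

21.8 cm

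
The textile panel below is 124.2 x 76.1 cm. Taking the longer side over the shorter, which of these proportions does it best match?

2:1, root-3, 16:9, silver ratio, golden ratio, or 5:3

golden ratio

Ratio = 124.2 / 76.1 ≈ 1.632.
Distances: 2:1 2.000 (Δ 0.368); root-3 1.732 (Δ 0.100); 16:9 1.778 (Δ 0.146); silver ratio 2.414 (Δ 0.782); golden ratio 1.618 (Δ 0.014); 5:3 1.667 (Δ 0.035).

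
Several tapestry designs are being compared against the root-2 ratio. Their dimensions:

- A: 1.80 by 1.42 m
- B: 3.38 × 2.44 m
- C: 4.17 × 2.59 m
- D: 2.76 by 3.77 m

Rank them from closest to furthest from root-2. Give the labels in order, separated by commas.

A: 1.80/1.42 ≈ 1.268 → |1.268 − 1.414| = 0.146
B: 3.38/2.44 ≈ 1.385 → |1.385 − 1.414| = 0.029
C: 4.17/2.59 ≈ 1.610 → |1.610 − 1.414| = 0.196
D: 3.77/2.76 ≈ 1.366 → |1.366 − 1.414| = 0.048

B, D, A, C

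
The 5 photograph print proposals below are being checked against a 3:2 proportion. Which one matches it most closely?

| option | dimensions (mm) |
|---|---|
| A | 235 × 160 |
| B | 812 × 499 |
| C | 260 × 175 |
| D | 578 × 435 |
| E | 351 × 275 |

C

Target 3:2 ≈ 1.500.
A: 1.469 (Δ0.031)  B: 1.627 (Δ0.127)  C: 1.486 (Δ0.014)  D: 1.329 (Δ0.171)  E: 1.276 (Δ0.224)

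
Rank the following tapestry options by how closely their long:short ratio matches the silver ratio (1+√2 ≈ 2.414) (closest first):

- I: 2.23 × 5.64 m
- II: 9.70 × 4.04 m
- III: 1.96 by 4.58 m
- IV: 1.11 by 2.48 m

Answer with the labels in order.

II, III, I, IV

Ratios: I = 5.64 / 2.23 ≈ 2.529; II = 9.70 / 4.04 ≈ 2.401; III = 4.58 / 1.96 ≈ 2.337; IV = 2.48 / 1.11 ≈ 2.234.
|Δ from 2.414|: I 0.115; II 0.013; III 0.077; IV 0.180.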